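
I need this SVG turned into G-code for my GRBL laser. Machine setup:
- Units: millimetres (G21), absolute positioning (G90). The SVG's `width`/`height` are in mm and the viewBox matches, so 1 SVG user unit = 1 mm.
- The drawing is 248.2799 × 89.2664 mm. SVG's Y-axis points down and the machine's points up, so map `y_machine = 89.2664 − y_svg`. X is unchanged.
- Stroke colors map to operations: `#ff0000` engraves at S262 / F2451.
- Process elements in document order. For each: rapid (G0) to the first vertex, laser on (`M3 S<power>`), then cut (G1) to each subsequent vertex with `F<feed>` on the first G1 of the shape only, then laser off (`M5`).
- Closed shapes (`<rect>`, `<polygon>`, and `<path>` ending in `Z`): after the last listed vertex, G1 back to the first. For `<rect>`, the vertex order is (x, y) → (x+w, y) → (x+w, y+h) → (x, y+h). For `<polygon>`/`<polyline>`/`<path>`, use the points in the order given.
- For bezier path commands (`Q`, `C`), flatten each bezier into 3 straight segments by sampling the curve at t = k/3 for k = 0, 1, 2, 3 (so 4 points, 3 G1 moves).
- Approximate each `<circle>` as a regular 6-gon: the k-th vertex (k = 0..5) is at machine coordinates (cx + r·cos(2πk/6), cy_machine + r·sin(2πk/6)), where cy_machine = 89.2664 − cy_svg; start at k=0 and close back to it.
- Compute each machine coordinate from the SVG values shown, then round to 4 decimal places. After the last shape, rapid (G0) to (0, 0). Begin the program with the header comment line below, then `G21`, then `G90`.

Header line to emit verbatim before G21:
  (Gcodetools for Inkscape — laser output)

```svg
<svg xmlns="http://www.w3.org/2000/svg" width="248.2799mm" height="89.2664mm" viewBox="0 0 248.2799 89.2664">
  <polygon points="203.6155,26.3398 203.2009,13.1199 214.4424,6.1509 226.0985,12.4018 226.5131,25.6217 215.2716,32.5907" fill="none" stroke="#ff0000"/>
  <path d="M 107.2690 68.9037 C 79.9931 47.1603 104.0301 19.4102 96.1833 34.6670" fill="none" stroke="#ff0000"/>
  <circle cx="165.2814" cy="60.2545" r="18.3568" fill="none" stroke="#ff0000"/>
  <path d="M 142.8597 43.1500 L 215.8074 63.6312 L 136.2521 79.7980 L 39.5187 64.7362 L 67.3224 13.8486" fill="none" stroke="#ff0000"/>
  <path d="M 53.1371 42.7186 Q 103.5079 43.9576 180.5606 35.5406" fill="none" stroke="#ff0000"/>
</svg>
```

(Gcodetools for Inkscape — laser output)
G21
G90
G0 X203.6155 Y62.9266
M3 S262
G1 X203.2009 Y76.1465 F2451
G1 X214.4424 Y83.1155
G1 X226.0985 Y76.8646
G1 X226.5131 Y63.6447
G1 X215.2716 Y56.6757
G1 X203.6155 Y62.9266
M5
G0 X107.2690 Y20.3627
M3 S262
G1 X94.0160 Y42.2930 F2451
G1 X96.4835 Y57.3359
G1 X96.1833 Y54.5994
M5
G0 X183.6382 Y29.0119
M3 S262
G1 X174.4598 Y44.9094 F2451
G1 X156.1030 Y44.9094
G1 X146.9246 Y29.0119
G1 X156.1030 Y13.1144
G1 X174.4598 Y13.1144
G1 X183.6382 Y29.0119
M5
G0 X142.8597 Y46.1164
M3 S262
G1 X215.8074 Y25.6352 F2451
G1 X136.2521 Y9.4684
G1 X39.5187 Y24.5302
G1 X67.3224 Y75.4178
M5
G0 X53.1371 Y46.5478
M3 S262
G1 X89.6823 Y46.7947 F2451
G1 X132.1568 Y49.1874
G1 X180.5606 Y53.7258
M5
G0 X0.0000 Y0.0000

Since the viewBox matches the mm dimensions, user units are millimetres directly. The only transform is the Y-flip y_m = 89.2664 − y_svg.

Shape 1 is a regular polygon drawn with `<polygon>`. Its stroke #ff0000 means engrave at S262, F2451. After flipping Y the toolpath is (203.6155,62.9266) → (203.2009,76.1465) → (214.4424,83.1155) → (226.0985,76.8646) → (226.5131,63.6447) → (215.2716,56.6757) → (203.6155,62.9266), returning to the start.

Shape 2 is a cubic bezier drawn with `<path>`. Its stroke #ff0000 means engrave at S262, F2451. After flipping Y the toolpath is (107.2690,20.3627) → (94.0160,42.2930) → (96.4835,57.3359) → (96.1833,54.5994).

Shape 3 is a circle drawn with `<circle>`. Its stroke #ff0000 means engrave at S262, F2451. After flipping Y the toolpath is (183.6382,29.0119) → (174.4598,44.9094) → (156.1030,44.9094) → (146.9246,29.0119) → (156.1030,13.1144) → (174.4598,13.1144) → (183.6382,29.0119), returning to the start.

Shape 4 is a open polyline drawn with `<path>`. Its stroke #ff0000 means engrave at S262, F2451. After flipping Y the toolpath is (142.8597,46.1164) → (215.8074,25.6352) → (136.2521,9.4684) → (39.5187,24.5302) → (67.3224,75.4178).

Shape 5 is a quadratic bezier drawn with `<path>`. Its stroke #ff0000 means engrave at S262, F2451. After flipping Y the toolpath is (53.1371,46.5478) → (89.6823,46.7947) → (132.1568,49.1874) → (180.5606,53.7258).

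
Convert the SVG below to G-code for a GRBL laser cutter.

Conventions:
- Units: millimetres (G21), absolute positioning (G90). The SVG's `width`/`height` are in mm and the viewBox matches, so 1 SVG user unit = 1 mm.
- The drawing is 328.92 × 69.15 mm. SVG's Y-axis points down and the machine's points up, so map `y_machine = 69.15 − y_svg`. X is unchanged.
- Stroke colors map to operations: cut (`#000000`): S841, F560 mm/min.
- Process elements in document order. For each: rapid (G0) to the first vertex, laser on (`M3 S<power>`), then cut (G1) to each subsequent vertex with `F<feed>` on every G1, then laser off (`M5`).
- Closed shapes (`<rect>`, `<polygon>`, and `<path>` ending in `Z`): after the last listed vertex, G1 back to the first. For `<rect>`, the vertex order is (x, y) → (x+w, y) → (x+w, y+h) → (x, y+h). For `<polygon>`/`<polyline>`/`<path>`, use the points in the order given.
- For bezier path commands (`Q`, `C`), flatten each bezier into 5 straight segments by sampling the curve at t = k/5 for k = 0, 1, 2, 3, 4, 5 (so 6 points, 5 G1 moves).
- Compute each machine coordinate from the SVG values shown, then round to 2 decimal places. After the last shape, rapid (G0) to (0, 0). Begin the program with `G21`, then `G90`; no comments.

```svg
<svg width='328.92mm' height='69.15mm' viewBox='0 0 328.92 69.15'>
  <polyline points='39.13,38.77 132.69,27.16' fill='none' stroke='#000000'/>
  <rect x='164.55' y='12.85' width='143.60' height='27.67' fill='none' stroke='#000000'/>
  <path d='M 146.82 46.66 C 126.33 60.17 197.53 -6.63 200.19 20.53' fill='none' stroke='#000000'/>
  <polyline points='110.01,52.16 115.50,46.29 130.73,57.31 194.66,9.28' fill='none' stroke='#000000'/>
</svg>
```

G21
G90
G0 X39.13 Y30.38
M3 S841
G1 X132.69 Y41.99 F560
M5
G0 X164.55 Y56.30
M3 S841
G1 X308.15 Y56.30 F560
G1 X308.15 Y28.63 F560
G1 X164.55 Y28.63 F560
G1 X164.55 Y56.30 F560
M5
G0 X146.82 Y22.49
M3 S841
G1 X144.25 Y22.63 F560
G1 X155.99 Y33.67 F560
G1 X174.35 Y47.26 F560
G1 X191.65 Y55.03 F560
G1 X200.19 Y48.62 F560
M5
G0 X110.01 Y16.99
M3 S841
G1 X115.50 Y22.86 F560
G1 X130.73 Y11.84 F560
G1 X194.66 Y59.87 F560
M5
G0 X0.00 Y0.00

viewBox `0 0 328.92 69.15` with mm width/height → 1 unit = 1 mm. Flip: y_m = 69.15 − y_svg.

**Shape 1** — `<polyline>` line segment, stroke `#000000` → cut (S841, F560). Machine vertices: (39.13,30.38) → (132.69,41.99). Open path.

**Shape 2** — `<rect>` rectangle, stroke `#000000` → cut (S841, F560). Machine vertices: (164.55,56.30) → (308.15,56.30) → (308.15,28.63) → (164.55,28.63) → (164.55,56.30). Closed: final G1 returns to the first vertex.

**Shape 3** — `<path>` cubic bezier, stroke `#000000` → cut (S841, F560). Control points (SVG): P0=(146.82,46.66), P1=(126.33,60.17), P2=(197.53,-6.63), P3=(200.19,20.53); sampled at t=k/5. Machine vertices: (146.82,22.49) → (144.25,22.63) → (155.99,33.67) → (174.35,47.26) → (191.65,55.03) → (200.19,48.62). Open path.

**Shape 4** — `<polyline>` open polyline, stroke `#000000` → cut (S841, F560). Machine vertices: (110.01,16.99) → (115.50,22.86) → (130.73,11.84) → (194.66,59.87). Open path.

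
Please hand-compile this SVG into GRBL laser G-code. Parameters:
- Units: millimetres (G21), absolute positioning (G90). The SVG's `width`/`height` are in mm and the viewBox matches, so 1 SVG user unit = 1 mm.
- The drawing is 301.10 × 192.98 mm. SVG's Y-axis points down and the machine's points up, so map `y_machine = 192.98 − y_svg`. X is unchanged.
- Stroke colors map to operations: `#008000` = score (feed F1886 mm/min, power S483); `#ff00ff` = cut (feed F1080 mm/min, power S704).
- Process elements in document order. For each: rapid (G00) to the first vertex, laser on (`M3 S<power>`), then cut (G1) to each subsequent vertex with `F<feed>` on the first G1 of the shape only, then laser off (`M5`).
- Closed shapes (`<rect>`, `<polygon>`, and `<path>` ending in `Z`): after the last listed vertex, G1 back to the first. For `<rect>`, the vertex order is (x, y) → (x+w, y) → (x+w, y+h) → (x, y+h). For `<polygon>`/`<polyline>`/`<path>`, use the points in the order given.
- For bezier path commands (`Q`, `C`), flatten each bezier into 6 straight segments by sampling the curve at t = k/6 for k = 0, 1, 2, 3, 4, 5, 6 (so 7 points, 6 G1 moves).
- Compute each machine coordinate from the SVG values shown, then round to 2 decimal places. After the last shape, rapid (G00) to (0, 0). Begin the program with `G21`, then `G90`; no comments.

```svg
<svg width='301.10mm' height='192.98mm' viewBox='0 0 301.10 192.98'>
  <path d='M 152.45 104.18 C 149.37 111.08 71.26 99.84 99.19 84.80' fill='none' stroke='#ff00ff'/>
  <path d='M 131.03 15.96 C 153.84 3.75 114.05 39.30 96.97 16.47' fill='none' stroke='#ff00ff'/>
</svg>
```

Since the viewBox matches the mm dimensions, user units are millimetres directly. The only transform is the Y-flip y_m = 192.98 − y_svg.

Shape 1 is a cubic bezier drawn with `<path>`. Its stroke #ff00ff means cut at S704, F1080. After flipping Y the toolpath is (152.45,88.80) → (145.50,86.80) → (131.07,87.42) → (114.19,90.26) → (99.90,94.94) → (93.22,101.04) → (99.19,108.18).

Shape 2 is a cubic bezier drawn with `<path>`. Its stroke #ff00ff means cut at S704, F1080. After flipping Y the toolpath is (131.03,177.02) → (137.61,179.64) → (136.13,177.24) → (128.96,172.78) → (118.46,169.21) → (107.01,169.47) → (96.97,176.51).

G21
G90
G00 X152.45 Y88.80
M3 S704
G1 X145.50 Y86.80 F1080
G1 X131.07 Y87.42
G1 X114.19 Y90.26
G1 X99.90 Y94.94
G1 X93.22 Y101.04
G1 X99.19 Y108.18
M5
G00 X131.03 Y177.02
M3 S704
G1 X137.61 Y179.64 F1080
G1 X136.13 Y177.24
G1 X128.96 Y172.78
G1 X118.46 Y169.21
G1 X107.01 Y169.47
G1 X96.97 Y176.51
M5
G00 X0.00 Y0.00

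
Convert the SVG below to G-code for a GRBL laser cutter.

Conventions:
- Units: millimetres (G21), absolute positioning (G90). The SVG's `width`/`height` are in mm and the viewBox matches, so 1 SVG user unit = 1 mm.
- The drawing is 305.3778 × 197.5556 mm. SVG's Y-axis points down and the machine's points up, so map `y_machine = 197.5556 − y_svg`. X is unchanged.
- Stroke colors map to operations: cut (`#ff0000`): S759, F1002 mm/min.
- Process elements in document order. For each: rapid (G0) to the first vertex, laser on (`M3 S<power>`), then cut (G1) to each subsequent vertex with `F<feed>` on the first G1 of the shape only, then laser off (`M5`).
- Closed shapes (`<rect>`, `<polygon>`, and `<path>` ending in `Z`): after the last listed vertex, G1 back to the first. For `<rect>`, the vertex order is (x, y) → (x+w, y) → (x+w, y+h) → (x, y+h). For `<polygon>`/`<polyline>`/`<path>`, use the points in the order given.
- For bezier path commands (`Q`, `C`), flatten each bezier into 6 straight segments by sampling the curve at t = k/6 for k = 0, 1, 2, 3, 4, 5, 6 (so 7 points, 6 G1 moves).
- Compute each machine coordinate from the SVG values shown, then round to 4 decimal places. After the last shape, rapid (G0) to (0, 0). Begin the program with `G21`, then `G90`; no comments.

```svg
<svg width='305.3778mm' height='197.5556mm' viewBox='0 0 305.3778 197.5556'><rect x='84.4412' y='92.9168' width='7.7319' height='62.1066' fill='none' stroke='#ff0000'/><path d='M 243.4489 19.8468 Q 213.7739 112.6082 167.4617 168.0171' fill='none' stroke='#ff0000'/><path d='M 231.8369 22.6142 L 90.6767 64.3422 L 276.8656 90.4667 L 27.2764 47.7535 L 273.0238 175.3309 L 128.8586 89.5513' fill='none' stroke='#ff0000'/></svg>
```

G21
G90
G0 X84.4412 Y104.6388
M3 S759
G1 X92.1731 Y104.6388 F1002
G1 X92.1731 Y42.5322
G1 X84.4412 Y42.5322
G1 X84.4412 Y104.6388
M5
G0 X243.4489 Y177.7088
M3 S759
G1 X233.0951 Y147.8259 F1002
G1 X221.8170 Y120.0181
G1 X209.6146 Y94.2855
G1 X196.4879 Y70.6280
G1 X182.4370 Y49.0457
G1 X167.4617 Y29.5385
M5
G0 X231.8369 Y174.9414
M3 S759
G1 X90.6767 Y133.2134 F1002
G1 X276.8656 Y107.0889
G1 X27.2764 Y149.8021
G1 X273.0238 Y22.2247
G1 X128.8586 Y108.0043
M5
G0 X0.0000 Y0.0000

viewBox `0 0 305.3778 197.5556` with mm width/height → 1 unit = 1 mm. Flip: y_m = 197.5556 − y_svg.

**Shape 1** — `<rect>` rectangle, stroke `#ff0000` → cut (S759, F1002). Machine vertices: (84.4412,104.6388) → (92.1731,104.6388) → (92.1731,42.5322) → (84.4412,42.5322) → (84.4412,104.6388). Closed: final G1 returns to the first vertex.

**Shape 2** — `<path>` quadratic bezier, stroke `#ff0000` → cut (S759, F1002). Control points (SVG): P0=(243.4489,19.8468), P1=(213.7739,112.6082), P2=(167.4617,168.0171); sampled at t=k/6. Machine vertices: (243.4489,177.7088) → (233.0951,147.8259) → (221.8170,120.0181) → (209.6146,94.2855) → (196.4879,70.6280) → (182.4370,49.0457) → (167.4617,29.5385). Open path.

**Shape 3** — `<path>` open polyline, stroke `#ff0000` → cut (S759, F1002). Machine vertices: (231.8369,174.9414) → (90.6767,133.2134) → (276.8656,107.0889) → (27.2764,149.8021) → (273.0238,22.2247) → (128.8586,108.0043). Open path.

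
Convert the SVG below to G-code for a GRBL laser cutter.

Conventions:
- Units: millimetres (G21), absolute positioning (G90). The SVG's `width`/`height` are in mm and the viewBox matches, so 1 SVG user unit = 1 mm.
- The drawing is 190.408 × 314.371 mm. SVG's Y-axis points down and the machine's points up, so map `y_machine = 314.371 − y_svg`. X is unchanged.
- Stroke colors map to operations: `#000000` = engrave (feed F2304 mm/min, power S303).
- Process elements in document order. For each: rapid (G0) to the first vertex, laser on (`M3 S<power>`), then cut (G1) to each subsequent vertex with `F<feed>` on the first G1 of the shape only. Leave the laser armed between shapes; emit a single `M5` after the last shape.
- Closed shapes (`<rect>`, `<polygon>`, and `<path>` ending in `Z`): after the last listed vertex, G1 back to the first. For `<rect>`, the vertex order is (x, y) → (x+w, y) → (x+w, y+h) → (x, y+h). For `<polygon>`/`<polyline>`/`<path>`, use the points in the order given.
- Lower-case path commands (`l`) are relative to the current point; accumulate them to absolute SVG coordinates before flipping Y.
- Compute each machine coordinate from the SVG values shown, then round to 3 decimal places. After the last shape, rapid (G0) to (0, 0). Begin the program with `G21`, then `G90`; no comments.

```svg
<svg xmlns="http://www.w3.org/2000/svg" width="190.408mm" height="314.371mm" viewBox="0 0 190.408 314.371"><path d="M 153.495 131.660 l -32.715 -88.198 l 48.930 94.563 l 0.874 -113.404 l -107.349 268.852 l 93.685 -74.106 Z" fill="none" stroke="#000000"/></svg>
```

1 u = 1 mm; y_m = 314.371 − y.

[1] `<path>` closed polygon, #000000→engrave S303 F2304: (153.495,182.711) → (120.780,270.909) → (169.710,176.346) → (170.584,289.750) → (63.235,20.898) → (156.920,95.004) → (153.495,182.711) (closed)

G21
G90
G0 X153.495 Y182.711
M3 S303
G1 X120.780 Y270.909 F2304
G1 X169.710 Y176.346
G1 X170.584 Y289.750
G1 X63.235 Y20.898
G1 X156.920 Y95.004
G1 X153.495 Y182.711
M5
G0 X0.000 Y0.000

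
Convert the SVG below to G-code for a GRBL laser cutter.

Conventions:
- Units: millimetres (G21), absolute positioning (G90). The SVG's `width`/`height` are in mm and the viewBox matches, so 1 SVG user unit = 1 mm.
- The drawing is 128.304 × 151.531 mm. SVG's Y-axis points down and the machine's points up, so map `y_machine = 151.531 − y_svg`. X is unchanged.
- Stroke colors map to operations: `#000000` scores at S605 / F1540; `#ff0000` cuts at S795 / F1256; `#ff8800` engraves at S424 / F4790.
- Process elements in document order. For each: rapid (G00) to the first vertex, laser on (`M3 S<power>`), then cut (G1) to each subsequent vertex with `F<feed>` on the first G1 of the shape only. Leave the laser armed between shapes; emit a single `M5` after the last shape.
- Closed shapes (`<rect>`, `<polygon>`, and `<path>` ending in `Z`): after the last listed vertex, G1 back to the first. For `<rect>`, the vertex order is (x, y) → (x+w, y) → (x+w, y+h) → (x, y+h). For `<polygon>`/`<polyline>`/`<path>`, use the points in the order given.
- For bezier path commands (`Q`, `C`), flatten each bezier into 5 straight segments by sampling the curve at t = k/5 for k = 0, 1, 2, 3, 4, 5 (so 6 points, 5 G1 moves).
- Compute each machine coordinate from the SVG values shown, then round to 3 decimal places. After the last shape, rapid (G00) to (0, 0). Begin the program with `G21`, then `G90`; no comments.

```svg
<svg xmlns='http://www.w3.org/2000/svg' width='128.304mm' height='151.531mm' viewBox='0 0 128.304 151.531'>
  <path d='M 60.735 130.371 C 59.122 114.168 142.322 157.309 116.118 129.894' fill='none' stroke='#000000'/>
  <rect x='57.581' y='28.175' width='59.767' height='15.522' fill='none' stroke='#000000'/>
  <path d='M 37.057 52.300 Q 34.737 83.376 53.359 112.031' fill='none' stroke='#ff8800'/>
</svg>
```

G21
G90
G00 X60.735 Y21.160
M3 S605
G1 X68.391 Y24.800 F1540
G1 X87.080 Y20.432
G1 X107.479 Y14.292
G1 X120.266 Y12.616
G1 X116.118 Y21.637
G00 X57.581 Y123.356
M3 S605
G1 X117.348 Y123.356 F1540
G1 X117.348 Y107.834
G1 X57.581 Y107.834
G1 X57.581 Y123.356
G00 X37.057 Y99.231
M3 S424
G1 X36.967 Y86.897 F4790
G1 X38.552 Y74.758
G1 X41.812 Y62.811
G1 X46.748 Y51.059
G1 X53.359 Y39.500
M5
G00 X0.000 Y0.000

viewBox `0 0 128.304 151.531` with mm width/height → 1 unit = 1 mm. Flip: y_m = 151.531 − y_svg.

**Shape 1** — `<path>` cubic bezier, stroke `#000000` → score (S605, F1540). Control points (SVG): P0=(60.735,130.371), P1=(59.122,114.168), P2=(142.322,157.309), P3=(116.118,129.894); sampled at t=k/5. Machine vertices: (60.735,21.160) → (68.391,24.800) → (87.080,20.432) → (107.479,14.292) → (120.266,12.616) → (116.118,21.637). Open path.

**Shape 2** — `<rect>` rectangle, stroke `#000000` → score (S605, F1540). Machine vertices: (57.581,123.356) → (117.348,123.356) → (117.348,107.834) → (57.581,107.834) → (57.581,123.356). Closed: final G1 returns to the first vertex.

**Shape 3** — `<path>` quadratic bezier, stroke `#ff8800` → engrave (S424, F4790). Control points (SVG): P0=(37.057,52.300), P1=(34.737,83.376), P2=(53.359,112.031); sampled at t=k/5. Machine vertices: (37.057,99.231) → (36.967,86.897) → (38.552,74.758) → (41.812,62.811) → (46.748,51.059) → (53.359,39.500). Open path.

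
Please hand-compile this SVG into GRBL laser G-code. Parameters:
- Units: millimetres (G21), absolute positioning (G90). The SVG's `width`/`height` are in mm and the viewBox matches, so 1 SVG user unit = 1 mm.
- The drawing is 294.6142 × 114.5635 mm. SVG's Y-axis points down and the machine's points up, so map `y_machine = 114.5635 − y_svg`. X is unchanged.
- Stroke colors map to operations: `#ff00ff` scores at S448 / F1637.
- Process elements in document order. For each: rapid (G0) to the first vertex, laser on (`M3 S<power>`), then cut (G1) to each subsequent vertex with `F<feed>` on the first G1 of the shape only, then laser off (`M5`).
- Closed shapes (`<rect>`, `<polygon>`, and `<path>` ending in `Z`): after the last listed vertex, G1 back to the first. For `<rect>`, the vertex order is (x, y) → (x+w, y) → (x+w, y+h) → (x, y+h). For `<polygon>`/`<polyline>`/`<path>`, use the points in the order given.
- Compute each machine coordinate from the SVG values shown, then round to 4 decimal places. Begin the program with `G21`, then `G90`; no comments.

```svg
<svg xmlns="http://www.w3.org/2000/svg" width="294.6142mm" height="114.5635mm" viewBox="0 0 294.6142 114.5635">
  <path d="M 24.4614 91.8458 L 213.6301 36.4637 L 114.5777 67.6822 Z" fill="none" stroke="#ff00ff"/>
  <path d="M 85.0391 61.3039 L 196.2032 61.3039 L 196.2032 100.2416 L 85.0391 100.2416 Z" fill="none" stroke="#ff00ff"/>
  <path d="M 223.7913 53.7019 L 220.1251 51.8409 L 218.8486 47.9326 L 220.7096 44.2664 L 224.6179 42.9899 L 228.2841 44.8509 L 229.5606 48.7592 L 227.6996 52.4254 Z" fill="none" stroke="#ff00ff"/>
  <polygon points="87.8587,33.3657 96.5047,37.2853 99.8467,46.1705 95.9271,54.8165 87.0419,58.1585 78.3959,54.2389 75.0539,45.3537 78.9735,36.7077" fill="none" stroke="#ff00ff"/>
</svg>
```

1 u = 1 mm; y_m = 114.5635 − y.

[1] `<path>` closed polygon, #ff00ff→score S448 F1637: (24.4614,22.7177) → (213.6301,78.0998) → (114.5777,46.8813) → (24.4614,22.7177) (closed)

[2] `<path>` rectangle, #ff00ff→score S448 F1637: (85.0391,53.2596) → (196.2032,53.2596) → (196.2032,14.3219) → (85.0391,14.3219) → (85.0391,53.2596) (closed)

[3] `<path>` regular polygon, #ff00ff→score S448 F1637: (223.7913,60.8616) → (220.1251,62.7226) → (218.8486,66.6309) → (220.7096,70.2971) → (224.6179,71.5736) → (228.2841,69.7126) → (229.5606,65.8043) → (227.6996,62.1381) → (223.7913,60.8616) (closed)

[4] `<polygon>` regular polygon, #ff00ff→score S448 F1637: (87.8587,81.1978) → (96.5047,77.2782) → (99.8467,68.3930) → (95.9271,59.7470) → (87.0419,56.4050) → (78.3959,60.3246) → (75.0539,69.2098) → (78.9735,77.8558) → (87.8587,81.1978) (closed)

G21
G90
G0 X24.4614 Y22.7177
M3 S448
G1 X213.6301 Y78.0998 F1637
G1 X114.5777 Y46.8813
G1 X24.4614 Y22.7177
M5
G0 X85.0391 Y53.2596
M3 S448
G1 X196.2032 Y53.2596 F1637
G1 X196.2032 Y14.3219
G1 X85.0391 Y14.3219
G1 X85.0391 Y53.2596
M5
G0 X223.7913 Y60.8616
M3 S448
G1 X220.1251 Y62.7226 F1637
G1 X218.8486 Y66.6309
G1 X220.7096 Y70.2971
G1 X224.6179 Y71.5736
G1 X228.2841 Y69.7126
G1 X229.5606 Y65.8043
G1 X227.6996 Y62.1381
G1 X223.7913 Y60.8616
M5
G0 X87.8587 Y81.1978
M3 S448
G1 X96.5047 Y77.2782 F1637
G1 X99.8467 Y68.3930
G1 X95.9271 Y59.7470
G1 X87.0419 Y56.4050
G1 X78.3959 Y60.3246
G1 X75.0539 Y69.2098
G1 X78.9735 Y77.8558
G1 X87.8587 Y81.1978
M5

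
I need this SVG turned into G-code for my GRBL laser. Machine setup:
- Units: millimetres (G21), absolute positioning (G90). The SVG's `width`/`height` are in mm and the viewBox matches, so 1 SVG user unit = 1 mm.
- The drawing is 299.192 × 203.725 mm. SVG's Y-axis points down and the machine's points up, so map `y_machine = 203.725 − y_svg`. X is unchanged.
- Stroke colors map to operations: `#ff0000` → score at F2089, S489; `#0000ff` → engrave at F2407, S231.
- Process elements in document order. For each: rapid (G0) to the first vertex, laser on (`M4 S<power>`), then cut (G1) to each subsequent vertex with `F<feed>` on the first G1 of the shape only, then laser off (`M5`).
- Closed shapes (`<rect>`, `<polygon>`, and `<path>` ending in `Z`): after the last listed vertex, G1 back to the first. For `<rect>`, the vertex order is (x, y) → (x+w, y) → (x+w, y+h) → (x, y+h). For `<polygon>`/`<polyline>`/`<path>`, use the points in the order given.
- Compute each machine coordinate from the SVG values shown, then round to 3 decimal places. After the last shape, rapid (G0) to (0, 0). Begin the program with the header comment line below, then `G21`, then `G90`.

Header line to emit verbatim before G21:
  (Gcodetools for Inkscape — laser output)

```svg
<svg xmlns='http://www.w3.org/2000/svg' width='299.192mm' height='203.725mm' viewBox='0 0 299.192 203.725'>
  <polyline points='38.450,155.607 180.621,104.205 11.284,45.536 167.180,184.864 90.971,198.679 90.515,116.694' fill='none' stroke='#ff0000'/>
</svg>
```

(Gcodetools for Inkscape — laser output)
G21
G90
G0 X38.450 Y48.118
M4 S489
G1 X180.621 Y99.520 F2089
G1 X11.284 Y158.189
G1 X167.180 Y18.861
G1 X90.971 Y5.046
G1 X90.515 Y87.031
M5
G0 X0.000 Y0.000

1 u = 1 mm; y_m = 203.725 − y.

[1] `<polyline>` open polyline, #ff0000→score S489 F2089: (38.450,48.118) → (180.621,99.520) → (11.284,158.189) → (167.180,18.861) → (90.971,5.046) → (90.515,87.031)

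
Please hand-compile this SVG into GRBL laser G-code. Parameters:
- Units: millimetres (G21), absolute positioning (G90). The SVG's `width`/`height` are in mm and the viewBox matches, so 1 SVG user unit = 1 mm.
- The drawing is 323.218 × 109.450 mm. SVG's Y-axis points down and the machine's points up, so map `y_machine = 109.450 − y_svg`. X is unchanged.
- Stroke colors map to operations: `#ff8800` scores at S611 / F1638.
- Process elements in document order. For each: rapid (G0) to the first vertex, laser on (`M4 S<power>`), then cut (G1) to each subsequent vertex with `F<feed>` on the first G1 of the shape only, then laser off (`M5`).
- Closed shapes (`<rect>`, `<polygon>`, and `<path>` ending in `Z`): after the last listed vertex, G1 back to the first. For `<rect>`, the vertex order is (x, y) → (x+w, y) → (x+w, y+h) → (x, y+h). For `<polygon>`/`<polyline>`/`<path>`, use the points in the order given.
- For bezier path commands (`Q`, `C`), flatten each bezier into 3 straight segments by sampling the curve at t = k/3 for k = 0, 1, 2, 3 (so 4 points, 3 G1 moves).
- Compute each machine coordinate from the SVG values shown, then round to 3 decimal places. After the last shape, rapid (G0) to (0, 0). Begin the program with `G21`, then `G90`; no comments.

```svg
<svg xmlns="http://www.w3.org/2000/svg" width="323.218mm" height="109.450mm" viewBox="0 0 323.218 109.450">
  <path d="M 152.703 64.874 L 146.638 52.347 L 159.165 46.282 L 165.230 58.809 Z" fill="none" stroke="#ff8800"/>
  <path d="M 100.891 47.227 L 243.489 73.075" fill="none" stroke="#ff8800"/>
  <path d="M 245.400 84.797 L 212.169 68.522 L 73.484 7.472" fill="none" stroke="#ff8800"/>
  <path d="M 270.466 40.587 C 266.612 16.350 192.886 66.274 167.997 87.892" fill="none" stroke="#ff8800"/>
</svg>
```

1 u = 1 mm; y_m = 109.450 − y.

[1] `<path>` regular polygon, #ff8800→score S611 F1638: (152.703,44.576) → (146.638,57.103) → (159.165,63.168) → (165.230,50.641) → (152.703,44.576) (closed)

[2] `<path>` line segment, #ff8800→score S611 F1638: (100.891,62.223) → (243.489,36.375)

[3] `<path>` open polyline, #ff8800→score S611 F1638: (245.400,24.653) → (212.169,40.928) → (73.484,101.978)

[4] `<path>` cubic bezier, #ff8800→score S611 F1638: (270.466,68.863) → (247.718,72.175) → (204.768,48.816) → (167.997,21.558)

G21
G90
G0 X152.703 Y44.576
M4 S611
G1 X146.638 Y57.103 F1638
G1 X159.165 Y63.168
G1 X165.230 Y50.641
G1 X152.703 Y44.576
M5
G0 X100.891 Y62.223
M4 S611
G1 X243.489 Y36.375 F1638
M5
G0 X245.400 Y24.653
M4 S611
G1 X212.169 Y40.928 F1638
G1 X73.484 Y101.978
M5
G0 X270.466 Y68.863
M4 S611
G1 X247.718 Y72.175 F1638
G1 X204.768 Y48.816
G1 X167.997 Y21.558
M5
G0 X0.000 Y0.000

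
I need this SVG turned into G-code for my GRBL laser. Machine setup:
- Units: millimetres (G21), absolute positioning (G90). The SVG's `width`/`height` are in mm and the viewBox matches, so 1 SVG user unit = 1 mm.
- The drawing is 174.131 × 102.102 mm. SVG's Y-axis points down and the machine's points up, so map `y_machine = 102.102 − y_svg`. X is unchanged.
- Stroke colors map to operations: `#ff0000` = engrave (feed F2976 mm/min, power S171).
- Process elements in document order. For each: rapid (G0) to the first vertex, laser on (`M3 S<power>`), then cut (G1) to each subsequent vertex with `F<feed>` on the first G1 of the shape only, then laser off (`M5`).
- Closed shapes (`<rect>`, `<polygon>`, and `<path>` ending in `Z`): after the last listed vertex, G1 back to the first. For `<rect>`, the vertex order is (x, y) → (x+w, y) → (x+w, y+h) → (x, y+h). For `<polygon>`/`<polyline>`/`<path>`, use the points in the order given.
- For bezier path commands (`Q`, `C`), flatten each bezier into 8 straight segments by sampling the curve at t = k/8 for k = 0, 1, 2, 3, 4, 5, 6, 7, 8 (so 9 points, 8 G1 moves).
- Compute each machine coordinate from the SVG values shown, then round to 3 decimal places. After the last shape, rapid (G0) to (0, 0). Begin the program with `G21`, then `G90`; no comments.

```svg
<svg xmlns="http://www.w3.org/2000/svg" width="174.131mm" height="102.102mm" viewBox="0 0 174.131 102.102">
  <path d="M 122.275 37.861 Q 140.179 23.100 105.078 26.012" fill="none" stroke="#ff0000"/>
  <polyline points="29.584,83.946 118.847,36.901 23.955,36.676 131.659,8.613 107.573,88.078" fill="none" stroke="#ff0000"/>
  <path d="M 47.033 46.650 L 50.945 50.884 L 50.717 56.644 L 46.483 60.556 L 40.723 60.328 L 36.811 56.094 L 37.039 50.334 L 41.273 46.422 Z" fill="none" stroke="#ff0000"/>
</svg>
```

G21
G90
G0 X122.275 Y64.241
M3 S171
G1 X125.923 Y67.655 F2976
G1 X127.914 Y70.517
G1 X128.249 Y72.826
G1 X126.928 Y74.584
G1 X123.950 Y75.789
G1 X119.316 Y76.441
G1 X113.025 Y76.542
G1 X105.078 Y76.090
M5
G0 X29.584 Y18.156
M3 S171
G1 X118.847 Y65.201 F2976
G1 X23.955 Y65.426
G1 X131.659 Y93.489
G1 X107.573 Y14.024
M5
G0 X47.033 Y55.452
M3 S171
G1 X50.945 Y51.218 F2976
G1 X50.717 Y45.458
G1 X46.483 Y41.546
G1 X40.723 Y41.774
G1 X36.811 Y46.008
G1 X37.039 Y51.768
G1 X41.273 Y55.680
G1 X47.033 Y55.452
M5
G0 X0.000 Y0.000

1 u = 1 mm; y_m = 102.102 − y.

[1] `<path>` quadratic bezier, #ff0000→engrave S171 F2976: (122.275,64.241) → (125.923,67.655) → (127.914,70.517) → (128.249,72.826) → (126.928,74.584) → (123.950,75.789) → (119.316,76.441) → (113.025,76.542) → (105.078,76.090)

[2] `<polyline>` open polyline, #ff0000→engrave S171 F2976: (29.584,18.156) → (118.847,65.201) → (23.955,65.426) → (131.659,93.489) → (107.573,14.024)

[3] `<path>` regular polygon, #ff0000→engrave S171 F2976: (47.033,55.452) → (50.945,51.218) → (50.717,45.458) → (46.483,41.546) → (40.723,41.774) → (36.811,46.008) → (37.039,51.768) → (41.273,55.680) → (47.033,55.452) (closed)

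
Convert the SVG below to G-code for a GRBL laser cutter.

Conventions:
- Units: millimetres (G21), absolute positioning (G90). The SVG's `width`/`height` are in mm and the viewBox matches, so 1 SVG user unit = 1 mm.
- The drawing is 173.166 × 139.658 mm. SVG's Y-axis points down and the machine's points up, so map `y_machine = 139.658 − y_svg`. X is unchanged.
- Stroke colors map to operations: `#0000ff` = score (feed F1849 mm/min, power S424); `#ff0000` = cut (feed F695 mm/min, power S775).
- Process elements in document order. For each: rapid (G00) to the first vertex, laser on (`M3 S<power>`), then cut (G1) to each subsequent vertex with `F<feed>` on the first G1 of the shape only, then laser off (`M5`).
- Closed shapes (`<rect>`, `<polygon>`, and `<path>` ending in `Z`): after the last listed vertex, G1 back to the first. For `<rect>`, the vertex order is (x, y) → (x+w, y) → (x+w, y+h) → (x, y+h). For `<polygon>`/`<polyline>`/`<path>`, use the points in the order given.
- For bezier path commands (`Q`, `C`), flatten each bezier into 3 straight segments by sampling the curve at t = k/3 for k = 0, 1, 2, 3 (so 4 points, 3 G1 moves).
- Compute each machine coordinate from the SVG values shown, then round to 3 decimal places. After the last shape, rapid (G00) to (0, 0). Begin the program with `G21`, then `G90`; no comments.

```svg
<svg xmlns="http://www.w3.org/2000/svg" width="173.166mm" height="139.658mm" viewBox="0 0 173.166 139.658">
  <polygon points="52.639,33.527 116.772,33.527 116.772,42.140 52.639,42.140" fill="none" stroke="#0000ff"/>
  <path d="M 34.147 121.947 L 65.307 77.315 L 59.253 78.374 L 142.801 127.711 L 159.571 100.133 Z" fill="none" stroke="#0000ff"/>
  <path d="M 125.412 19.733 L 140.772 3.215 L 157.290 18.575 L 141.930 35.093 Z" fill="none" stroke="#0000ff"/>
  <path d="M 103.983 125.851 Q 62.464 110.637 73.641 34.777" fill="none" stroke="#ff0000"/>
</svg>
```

G21
G90
G00 X52.639 Y106.131
M3 S424
G1 X116.772 Y106.131 F1849
G1 X116.772 Y97.518
G1 X52.639 Y97.518
G1 X52.639 Y106.131
M5
G00 X34.147 Y17.711
M3 S424
G1 X65.307 Y62.343 F1849
G1 X59.253 Y61.284
G1 X142.801 Y11.947
G1 X159.571 Y39.525
G1 X34.147 Y17.711
M5
G00 X125.412 Y119.925
M3 S424
G1 X140.772 Y136.443 F1849
G1 X157.290 Y121.083
G1 X141.930 Y104.565
G1 X125.412 Y119.925
M5
G00 X103.983 Y13.807
M3 S775
G1 X82.159 Y30.688 F695
G1 X72.045 Y61.046
G1 X73.641 Y104.881
M5
G00 X0.000 Y0.000

Since the viewBox matches the mm dimensions, user units are millimetres directly. The only transform is the Y-flip y_m = 139.658 − y_svg.

Shape 1 is a rectangle drawn with `<polygon>`. Its stroke #0000ff means score at S424, F1849. After flipping Y the toolpath is (52.639,106.131) → (116.772,106.131) → (116.772,97.518) → (52.639,97.518) → (52.639,106.131), returning to the start.

Shape 2 is a closed polygon drawn with `<path>`. Its stroke #0000ff means score at S424, F1849. After flipping Y the toolpath is (34.147,17.711) → (65.307,62.343) → (59.253,61.284) → (142.801,11.947) → (159.571,39.525) → (34.147,17.711), returning to the start.

Shape 3 is a regular polygon drawn with `<path>`. Its stroke #0000ff means score at S424, F1849. After flipping Y the toolpath is (125.412,119.925) → (140.772,136.443) → (157.290,121.083) → (141.930,104.565) → (125.412,119.925), returning to the start.

Shape 4 is a quadratic bezier drawn with `<path>`. Its stroke #ff0000 means cut at S775, F695. After flipping Y the toolpath is (103.983,13.807) → (82.159,30.688) → (72.045,61.046) → (73.641,104.881).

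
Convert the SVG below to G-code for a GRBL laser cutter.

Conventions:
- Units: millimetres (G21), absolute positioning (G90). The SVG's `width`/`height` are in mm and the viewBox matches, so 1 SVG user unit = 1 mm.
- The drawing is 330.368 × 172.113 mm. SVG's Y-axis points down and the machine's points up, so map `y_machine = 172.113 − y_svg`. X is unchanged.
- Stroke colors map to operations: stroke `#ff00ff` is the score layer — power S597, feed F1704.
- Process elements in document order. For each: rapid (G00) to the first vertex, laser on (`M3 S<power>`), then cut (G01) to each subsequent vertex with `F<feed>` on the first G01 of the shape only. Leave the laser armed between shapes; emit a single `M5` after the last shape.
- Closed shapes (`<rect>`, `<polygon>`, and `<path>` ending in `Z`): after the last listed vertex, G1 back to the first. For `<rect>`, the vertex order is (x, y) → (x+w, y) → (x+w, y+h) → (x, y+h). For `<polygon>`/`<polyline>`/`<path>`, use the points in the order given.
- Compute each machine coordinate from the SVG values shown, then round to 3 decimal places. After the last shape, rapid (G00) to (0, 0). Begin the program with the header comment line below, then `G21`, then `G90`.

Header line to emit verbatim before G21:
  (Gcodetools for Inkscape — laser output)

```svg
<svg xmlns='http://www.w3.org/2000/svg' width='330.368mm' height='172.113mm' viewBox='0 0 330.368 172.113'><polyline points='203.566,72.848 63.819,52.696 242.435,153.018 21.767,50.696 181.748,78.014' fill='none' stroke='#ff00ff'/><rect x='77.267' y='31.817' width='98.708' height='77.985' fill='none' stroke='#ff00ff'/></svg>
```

1 u = 1 mm; y_m = 172.113 − y.

[1] `<polyline>` open polyline, #ff00ff→score S597 F1704: (203.566,99.265) → (63.819,119.417) → (242.435,19.095) → (21.767,121.417) → (181.748,94.099)

[2] `<rect>` rectangle, #ff00ff→score S597 F1704: (77.267,140.296) → (175.975,140.296) → (175.975,62.311) → (77.267,62.311) → (77.267,140.296) (closed)

(Gcodetools for Inkscape — laser output)
G21
G90
G00 X203.566 Y99.265
M3 S597
G01 X63.819 Y119.417 F1704
G01 X242.435 Y19.095
G01 X21.767 Y121.417
G01 X181.748 Y94.099
G00 X77.267 Y140.296
M3 S597
G01 X175.975 Y140.296 F1704
G01 X175.975 Y62.311
G01 X77.267 Y62.311
G01 X77.267 Y140.296
M5
G00 X0.000 Y0.000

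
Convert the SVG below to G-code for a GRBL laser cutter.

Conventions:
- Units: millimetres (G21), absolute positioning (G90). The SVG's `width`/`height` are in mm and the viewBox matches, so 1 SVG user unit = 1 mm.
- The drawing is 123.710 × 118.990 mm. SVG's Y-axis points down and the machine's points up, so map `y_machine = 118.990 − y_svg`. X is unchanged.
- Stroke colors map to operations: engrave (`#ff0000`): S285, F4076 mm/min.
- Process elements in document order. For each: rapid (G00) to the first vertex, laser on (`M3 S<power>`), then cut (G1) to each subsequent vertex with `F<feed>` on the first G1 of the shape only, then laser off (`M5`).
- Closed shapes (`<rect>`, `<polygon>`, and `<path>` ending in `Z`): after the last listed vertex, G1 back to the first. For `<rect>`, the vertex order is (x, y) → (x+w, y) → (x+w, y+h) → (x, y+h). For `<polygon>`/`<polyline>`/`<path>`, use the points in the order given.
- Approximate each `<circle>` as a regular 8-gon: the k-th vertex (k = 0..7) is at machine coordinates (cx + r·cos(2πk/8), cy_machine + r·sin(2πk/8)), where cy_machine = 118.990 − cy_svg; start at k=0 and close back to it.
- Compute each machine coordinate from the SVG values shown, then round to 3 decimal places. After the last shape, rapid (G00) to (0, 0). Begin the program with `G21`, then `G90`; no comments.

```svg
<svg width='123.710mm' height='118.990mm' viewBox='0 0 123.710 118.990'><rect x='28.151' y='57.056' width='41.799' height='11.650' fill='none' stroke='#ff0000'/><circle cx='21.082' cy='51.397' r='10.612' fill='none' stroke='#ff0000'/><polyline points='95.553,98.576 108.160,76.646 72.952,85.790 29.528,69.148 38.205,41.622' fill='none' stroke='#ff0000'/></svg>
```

G21
G90
G00 X28.151 Y61.934
M3 S285
G1 X69.950 Y61.934 F4076
G1 X69.950 Y50.284
G1 X28.151 Y50.284
G1 X28.151 Y61.934
M5
G00 X31.694 Y67.593
M3 S285
G1 X28.586 Y75.097 F4076
G1 X21.082 Y78.205
G1 X13.578 Y75.097
G1 X10.470 Y67.593
G1 X13.578 Y60.089
G1 X21.082 Y56.981
G1 X28.586 Y60.089
G1 X31.694 Y67.593
M5
G00 X95.553 Y20.414
M3 S285
G1 X108.160 Y42.344 F4076
G1 X72.952 Y33.200
G1 X29.528 Y49.842
G1 X38.205 Y77.368
M5
G00 X0.000 Y0.000

1 u = 1 mm; y_m = 118.990 − y.

[1] `<rect>` rectangle, #ff0000→engrave S285 F4076: (28.151,61.934) → (69.950,61.934) → (69.950,50.284) → (28.151,50.284) → (28.151,61.934) (closed)

[2] `<circle>` circle, #ff0000→engrave S285 F4076: (31.694,67.593) → (28.586,75.097) → (21.082,78.205) → (13.578,75.097) → (10.470,67.593) → (13.578,60.089) → (21.082,56.981) → (28.586,60.089) → (31.694,67.593) (closed)

[3] `<polyline>` open polyline, #ff0000→engrave S285 F4076: (95.553,20.414) → (108.160,42.344) → (72.952,33.200) → (29.528,49.842) → (38.205,77.368)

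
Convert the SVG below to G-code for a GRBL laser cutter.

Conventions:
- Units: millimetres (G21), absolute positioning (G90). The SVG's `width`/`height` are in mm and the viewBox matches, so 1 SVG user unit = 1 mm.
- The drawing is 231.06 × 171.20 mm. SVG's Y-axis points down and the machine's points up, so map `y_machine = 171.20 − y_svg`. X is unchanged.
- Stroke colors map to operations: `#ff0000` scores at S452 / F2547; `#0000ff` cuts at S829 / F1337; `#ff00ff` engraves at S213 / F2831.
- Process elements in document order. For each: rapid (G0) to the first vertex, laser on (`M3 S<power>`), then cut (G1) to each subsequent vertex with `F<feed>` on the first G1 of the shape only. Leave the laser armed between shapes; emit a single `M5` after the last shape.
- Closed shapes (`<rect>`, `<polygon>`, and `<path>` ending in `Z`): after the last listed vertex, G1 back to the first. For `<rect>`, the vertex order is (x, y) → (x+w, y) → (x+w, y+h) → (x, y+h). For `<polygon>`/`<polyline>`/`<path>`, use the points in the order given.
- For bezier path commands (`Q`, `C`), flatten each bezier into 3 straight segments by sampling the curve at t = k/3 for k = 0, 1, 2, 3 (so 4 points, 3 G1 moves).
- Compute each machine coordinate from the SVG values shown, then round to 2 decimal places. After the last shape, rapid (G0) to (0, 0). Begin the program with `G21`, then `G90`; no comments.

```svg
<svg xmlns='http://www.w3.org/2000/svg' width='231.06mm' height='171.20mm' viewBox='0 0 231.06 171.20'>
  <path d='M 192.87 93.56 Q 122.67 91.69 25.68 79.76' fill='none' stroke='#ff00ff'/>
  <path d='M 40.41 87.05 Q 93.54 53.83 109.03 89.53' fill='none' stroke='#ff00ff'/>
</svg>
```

Since the viewBox matches the mm dimensions, user units are millimetres directly. The only transform is the Y-flip y_m = 171.20 − y_svg.

Shape 1 is a quadratic bezier drawn with `<path>`. Its stroke #ff00ff means engrave at S213, F2831. After flipping Y the toolpath is (192.87,77.64) → (143.09,80.00) → (87.36,84.60) → (25.68,91.44).

Shape 2 is a quadratic bezier drawn with `<path>`. Its stroke #ff00ff means engrave at S213, F2831. After flipping Y the toolpath is (40.41,84.15) → (71.65,98.64) → (94.52,97.81) → (109.03,81.67).

G21
G90
G0 X192.87 Y77.64
M3 S213
G1 X143.09 Y80.00 F2831
G1 X87.36 Y84.60
G1 X25.68 Y91.44
G0 X40.41 Y84.15
M3 S213
G1 X71.65 Y98.64 F2831
G1 X94.52 Y97.81
G1 X109.03 Y81.67
M5
G0 X0.00 Y0.00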